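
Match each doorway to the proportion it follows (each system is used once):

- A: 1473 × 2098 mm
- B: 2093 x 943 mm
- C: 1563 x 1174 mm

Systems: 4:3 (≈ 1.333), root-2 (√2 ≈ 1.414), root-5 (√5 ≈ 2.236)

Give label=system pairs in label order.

Ratios: A ≈ 1.424; B ≈ 2.220; C ≈ 1.331.
Targets: 4:3 ≈ 1.333; root-2 ≈ 1.414; root-5 ≈ 2.236.

A=root-2, B=root-5, C=4:3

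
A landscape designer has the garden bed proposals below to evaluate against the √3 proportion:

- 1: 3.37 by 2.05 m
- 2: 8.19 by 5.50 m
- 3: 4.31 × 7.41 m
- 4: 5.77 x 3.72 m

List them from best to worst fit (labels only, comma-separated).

3, 1, 4, 2

Ratios: 1 = 3.37 / 2.05 ≈ 1.644; 2 = 8.19 / 5.50 ≈ 1.489; 3 = 7.41 / 4.31 ≈ 1.719; 4 = 5.77 / 3.72 ≈ 1.551.
|Δ from 1.732|: 1 0.088; 2 0.243; 3 0.013; 4 0.181.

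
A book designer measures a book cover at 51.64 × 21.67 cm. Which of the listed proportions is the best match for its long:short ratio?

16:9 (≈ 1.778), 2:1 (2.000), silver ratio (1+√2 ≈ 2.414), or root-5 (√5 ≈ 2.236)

silver ratio

Ratio = 51.64 / 21.67 ≈ 2.383.
Distances: 16:9 1.778 (Δ 0.605); 2:1 2.000 (Δ 0.383); silver ratio 2.414 (Δ 0.031); root-5 2.236 (Δ 0.147).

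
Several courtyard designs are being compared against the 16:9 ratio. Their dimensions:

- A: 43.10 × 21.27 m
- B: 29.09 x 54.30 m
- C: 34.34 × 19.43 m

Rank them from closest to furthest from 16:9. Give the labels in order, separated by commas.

C, B, A

A: 43.10/21.27 ≈ 2.026 → |2.026 − 1.778| = 0.248
B: 54.30/29.09 ≈ 1.867 → |1.867 − 1.778| = 0.089
C: 34.34/19.43 ≈ 1.767 → |1.767 − 1.778| = 0.011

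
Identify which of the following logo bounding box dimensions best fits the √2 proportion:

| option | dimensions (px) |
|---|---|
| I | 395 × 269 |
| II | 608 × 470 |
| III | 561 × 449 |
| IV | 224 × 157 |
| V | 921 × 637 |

Ratios (long/short): I ≈ 1.468; II ≈ 1.294; III ≈ 1.249; IV ≈ 1.427; V ≈ 1.446.
root-2 ≈ 1.414; option IV is nearest (Δ 0.013).

IV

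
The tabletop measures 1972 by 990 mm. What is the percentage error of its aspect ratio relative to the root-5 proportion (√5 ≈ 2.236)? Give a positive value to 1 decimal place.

10.9%

Ratio = 1972 / 990 ≈ 1.9919.
Ideal root-5 ≈ 2.2361. |1.9919 − 2.2361| / 2.2361 ≈ 10.92% → 10.9%.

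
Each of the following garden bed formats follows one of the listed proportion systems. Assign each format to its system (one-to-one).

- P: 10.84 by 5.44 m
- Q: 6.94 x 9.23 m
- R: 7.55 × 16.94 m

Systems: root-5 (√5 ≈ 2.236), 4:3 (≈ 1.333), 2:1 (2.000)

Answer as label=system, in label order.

P = 10.84/5.44 ≈ 1.993 → 2:1 (2.000)
Q = 9.23/6.94 ≈ 1.330 → 4:3 (1.333)
R = 16.94/7.55 ≈ 2.244 → root-5 (2.236)

P=2:1, Q=4:3, R=root-5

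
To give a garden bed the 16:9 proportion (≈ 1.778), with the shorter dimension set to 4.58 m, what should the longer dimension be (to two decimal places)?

16:9 ≈ 1.77778.
Longer side = 4.58 × 1.77778 ≈ 8.1422 → 8.14 m.

8.14 m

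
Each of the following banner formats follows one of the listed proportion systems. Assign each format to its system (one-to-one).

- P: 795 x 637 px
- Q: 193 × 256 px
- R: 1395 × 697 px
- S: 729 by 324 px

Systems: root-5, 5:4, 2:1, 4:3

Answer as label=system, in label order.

Ratios: P ≈ 1.248; Q ≈ 1.326; R ≈ 2.001; S ≈ 2.250.
Targets: root-5 ≈ 2.236; 5:4 ≈ 1.250; 2:1 ≈ 2.000; 4:3 ≈ 1.333.

P=5:4, Q=4:3, R=2:1, S=root-5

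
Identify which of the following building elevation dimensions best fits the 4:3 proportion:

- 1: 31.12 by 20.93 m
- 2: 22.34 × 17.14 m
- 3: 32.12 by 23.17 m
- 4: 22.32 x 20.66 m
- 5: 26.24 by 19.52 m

5

Target 4:3 ≈ 1.333.
1: 1.487 (Δ0.154)  2: 1.303 (Δ0.030)  3: 1.386 (Δ0.053)  4: 1.080 (Δ0.253)  5: 1.344 (Δ0.011)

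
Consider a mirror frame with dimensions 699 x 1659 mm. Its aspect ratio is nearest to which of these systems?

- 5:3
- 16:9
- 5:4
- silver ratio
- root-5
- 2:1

silver ratio

1659/699 ≈ 2.373. Nearest candidates are silver ratio (2.414, off by 0.041) and root-5 (2.236, off by 0.137).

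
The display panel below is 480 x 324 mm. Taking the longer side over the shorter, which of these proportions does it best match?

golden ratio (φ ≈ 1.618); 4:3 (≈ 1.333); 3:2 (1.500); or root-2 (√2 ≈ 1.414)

Ratio = 480 / 324 ≈ 1.481.
Distances: golden ratio 1.618 (Δ 0.137); 4:3 1.333 (Δ 0.148); 3:2 1.500 (Δ 0.019); root-2 1.414 (Δ 0.067).

3:2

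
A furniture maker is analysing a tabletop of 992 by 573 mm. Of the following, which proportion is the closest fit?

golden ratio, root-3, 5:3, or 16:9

root-3

Ratio = 992 / 573 ≈ 1.731.
Distances: golden ratio 1.618 (Δ 0.113); root-3 1.732 (Δ 0.001); 5:3 1.667 (Δ 0.064); 16:9 1.778 (Δ 0.047).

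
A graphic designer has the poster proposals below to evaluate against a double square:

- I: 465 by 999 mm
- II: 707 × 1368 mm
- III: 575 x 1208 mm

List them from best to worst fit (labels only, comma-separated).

II, III, I

Ratios: I = 999 / 465 ≈ 2.148; II = 1368 / 707 ≈ 1.935; III = 1208 / 575 ≈ 2.101.
|Δ from 2.000|: I 0.148; II 0.065; III 0.101.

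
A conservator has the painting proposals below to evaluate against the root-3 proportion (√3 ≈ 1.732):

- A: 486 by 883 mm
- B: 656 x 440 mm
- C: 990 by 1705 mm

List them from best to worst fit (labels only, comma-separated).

C, A, B

A: 883/486 ≈ 1.817 → |1.817 − 1.732| = 0.085
B: 656/440 ≈ 1.491 → |1.491 − 1.732| = 0.241
C: 1705/990 ≈ 1.722 → |1.722 − 1.732| = 0.010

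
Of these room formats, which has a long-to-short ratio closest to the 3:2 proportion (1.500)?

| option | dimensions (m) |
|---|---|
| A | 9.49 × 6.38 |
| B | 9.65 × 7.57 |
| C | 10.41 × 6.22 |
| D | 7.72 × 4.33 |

Target 3:2 ≈ 1.500.
A: 1.487 (Δ0.013)  B: 1.275 (Δ0.225)  C: 1.674 (Δ0.174)  D: 1.783 (Δ0.283)

A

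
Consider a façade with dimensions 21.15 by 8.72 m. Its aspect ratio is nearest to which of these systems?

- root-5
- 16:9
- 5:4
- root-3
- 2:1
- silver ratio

silver ratio

21.15/8.72 ≈ 2.425. Nearest candidates are silver ratio (2.414, off by 0.011) and root-5 (2.236, off by 0.189).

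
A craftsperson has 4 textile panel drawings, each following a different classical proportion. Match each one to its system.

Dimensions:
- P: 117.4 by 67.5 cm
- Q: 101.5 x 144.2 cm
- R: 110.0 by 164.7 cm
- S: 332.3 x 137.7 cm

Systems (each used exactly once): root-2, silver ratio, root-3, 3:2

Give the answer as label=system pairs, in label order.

P = 117.4/67.5 ≈ 1.739 → root-3 (1.732)
Q = 144.2/101.5 ≈ 1.421 → root-2 (1.414)
R = 164.7/110.0 ≈ 1.497 → 3:2 (1.500)
S = 332.3/137.7 ≈ 2.413 → silver ratio (2.414)

P=root-3, Q=root-2, R=3:2, S=silver ratio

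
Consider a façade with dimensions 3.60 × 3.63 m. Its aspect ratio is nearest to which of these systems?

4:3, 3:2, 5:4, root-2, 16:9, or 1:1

3.63/3.60 ≈ 1.008. Nearest candidates are 1:1 (1.000, off by 0.008) and 5:4 (1.250, off by 0.242).

1:1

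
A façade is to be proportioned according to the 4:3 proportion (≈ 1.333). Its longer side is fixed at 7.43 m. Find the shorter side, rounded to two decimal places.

4:3 ≈ 1.33333.
Shorter side = 7.43 ÷ 1.33333 ≈ 5.5725 → 5.57 m.

5.57 m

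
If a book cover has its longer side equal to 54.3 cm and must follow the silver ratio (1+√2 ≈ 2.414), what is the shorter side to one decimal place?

silver ratio ≈ 2.41421.
Shorter side = 54.3 ÷ 2.41421 ≈ 22.492 → 22.5 cm.

22.5 cm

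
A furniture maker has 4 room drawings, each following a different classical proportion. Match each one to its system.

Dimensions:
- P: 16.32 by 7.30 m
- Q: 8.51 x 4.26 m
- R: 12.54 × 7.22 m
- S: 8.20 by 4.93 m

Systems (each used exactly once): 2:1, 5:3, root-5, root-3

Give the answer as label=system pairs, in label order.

Ratios: P ≈ 2.236; Q ≈ 1.998; R ≈ 1.737; S ≈ 1.663.
Targets: 2:1 ≈ 2.000; 5:3 ≈ 1.667; root-5 ≈ 2.236; root-3 ≈ 1.732.

P=root-5, Q=2:1, R=root-3, S=5:3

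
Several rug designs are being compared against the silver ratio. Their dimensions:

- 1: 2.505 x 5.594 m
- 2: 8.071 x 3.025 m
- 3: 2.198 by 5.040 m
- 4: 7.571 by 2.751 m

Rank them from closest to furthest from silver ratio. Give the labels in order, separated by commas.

Ratios: 1 = 5.594 / 2.505 ≈ 2.233; 2 = 8.071 / 3.025 ≈ 2.668; 3 = 5.040 / 2.198 ≈ 2.293; 4 = 7.571 / 2.751 ≈ 2.752.
|Δ from 2.414|: 1 0.181; 2 0.254; 3 0.121; 4 0.338.

3, 1, 2, 4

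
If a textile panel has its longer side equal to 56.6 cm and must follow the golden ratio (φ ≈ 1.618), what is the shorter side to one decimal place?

35.0 cm

golden ratio ≈ 1.61803.
Shorter side = 56.6 ÷ 1.61803 ≈ 34.981 → 35.0 cm.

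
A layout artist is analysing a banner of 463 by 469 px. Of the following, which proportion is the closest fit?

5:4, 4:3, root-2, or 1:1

1:1

Ratio = 469 / 463 ≈ 1.013.
Distances: 5:4 1.250 (Δ 0.237); 4:3 1.333 (Δ 0.320); root-2 1.414 (Δ 0.401); 1:1 1.000 (Δ 0.013).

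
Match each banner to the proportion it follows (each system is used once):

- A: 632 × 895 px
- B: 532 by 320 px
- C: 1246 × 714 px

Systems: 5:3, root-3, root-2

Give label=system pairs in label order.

A=root-2, B=5:3, C=root-3

A = 895/632 ≈ 1.416 → root-2 (1.414)
B = 532/320 ≈ 1.663 → 5:3 (1.667)
C = 1246/714 ≈ 1.745 → root-3 (1.732)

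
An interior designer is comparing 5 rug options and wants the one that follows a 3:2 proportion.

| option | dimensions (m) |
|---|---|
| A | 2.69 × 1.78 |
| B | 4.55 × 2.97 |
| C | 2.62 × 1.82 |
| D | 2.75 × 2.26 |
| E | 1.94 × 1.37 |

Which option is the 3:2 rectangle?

Target 3:2 ≈ 1.500.
A: 1.511 (Δ0.011)  B: 1.532 (Δ0.032)  C: 1.440 (Δ0.060)  D: 1.217 (Δ0.283)  E: 1.416 (Δ0.084)

A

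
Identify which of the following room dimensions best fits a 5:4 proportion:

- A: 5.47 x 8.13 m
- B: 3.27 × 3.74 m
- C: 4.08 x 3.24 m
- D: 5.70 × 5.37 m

Target 5:4 ≈ 1.250.
A: 1.486 (Δ0.236)  B: 1.144 (Δ0.106)  C: 1.259 (Δ0.009)  D: 1.061 (Δ0.189)

C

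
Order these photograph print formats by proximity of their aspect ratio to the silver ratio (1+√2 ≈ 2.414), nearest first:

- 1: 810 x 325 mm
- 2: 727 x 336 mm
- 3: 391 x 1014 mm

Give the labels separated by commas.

1, 3, 2

Ratios: 1 = 810 / 325 ≈ 2.492; 2 = 727 / 336 ≈ 2.164; 3 = 1014 / 391 ≈ 2.593.
|Δ from 2.414|: 1 0.078; 2 0.250; 3 0.179.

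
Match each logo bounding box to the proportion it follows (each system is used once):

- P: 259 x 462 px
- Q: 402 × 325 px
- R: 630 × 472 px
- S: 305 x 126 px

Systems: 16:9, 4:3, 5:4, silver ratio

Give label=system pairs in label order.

P=16:9, Q=5:4, R=4:3, S=silver ratio

Ratios: P ≈ 1.784; Q ≈ 1.237; R ≈ 1.335; S ≈ 2.421.
Targets: 16:9 ≈ 1.778; 4:3 ≈ 1.333; 5:4 ≈ 1.250; silver ratio ≈ 2.414.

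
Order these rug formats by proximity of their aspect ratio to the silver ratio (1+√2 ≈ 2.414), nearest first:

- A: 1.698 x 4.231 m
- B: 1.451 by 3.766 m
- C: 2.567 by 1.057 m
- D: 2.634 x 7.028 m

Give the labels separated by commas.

C, A, B, D

Ratios: A = 4.231 / 1.698 ≈ 2.492; B = 3.766 / 1.451 ≈ 2.595; C = 2.567 / 1.057 ≈ 2.429; D = 7.028 / 2.634 ≈ 2.668.
|Δ from 2.414|: A 0.078; B 0.181; C 0.015; D 0.254.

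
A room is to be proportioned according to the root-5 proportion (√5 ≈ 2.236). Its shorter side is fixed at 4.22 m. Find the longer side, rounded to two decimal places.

root-5 ≈ 2.23607.
Longer side = 4.22 × 2.23607 ≈ 9.4362 → 9.44 m.

9.44 m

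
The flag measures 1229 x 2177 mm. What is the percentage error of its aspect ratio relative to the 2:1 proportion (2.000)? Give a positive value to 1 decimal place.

11.4%

Ratio = 2177 / 1229 ≈ 1.7714.
Ideal 2:1 = 2.0000. |1.7714 − 2.0000| / 2.0000 ≈ 11.43% → 11.4%.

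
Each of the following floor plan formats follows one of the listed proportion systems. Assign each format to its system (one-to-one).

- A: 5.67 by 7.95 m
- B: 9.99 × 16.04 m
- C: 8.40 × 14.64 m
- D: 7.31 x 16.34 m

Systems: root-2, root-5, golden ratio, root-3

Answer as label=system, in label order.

A=root-2, B=golden ratio, C=root-3, D=root-5

Ratios: A ≈ 1.402; B ≈ 1.606; C ≈ 1.743; D ≈ 2.235.
Targets: root-2 ≈ 1.414; root-5 ≈ 2.236; golden ratio ≈ 1.618; root-3 ≈ 1.732.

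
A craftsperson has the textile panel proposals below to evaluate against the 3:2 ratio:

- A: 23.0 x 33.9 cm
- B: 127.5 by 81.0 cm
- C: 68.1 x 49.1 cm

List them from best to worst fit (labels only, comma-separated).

A, B, C

A: 33.9/23.0 ≈ 1.474 → |1.474 − 1.500| = 0.026
B: 127.5/81.0 ≈ 1.574 → |1.574 − 1.500| = 0.074
C: 68.1/49.1 ≈ 1.387 → |1.387 − 1.500| = 0.113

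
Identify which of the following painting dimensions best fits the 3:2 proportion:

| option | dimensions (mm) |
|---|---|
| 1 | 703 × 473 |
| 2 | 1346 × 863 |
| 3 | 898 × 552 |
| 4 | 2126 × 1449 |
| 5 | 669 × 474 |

Ratios (long/short): 1 ≈ 1.486; 2 ≈ 1.560; 3 ≈ 1.627; 4 ≈ 1.467; 5 ≈ 1.411.
3:2 ≈ 1.500; option 1 is nearest (Δ 0.014).

1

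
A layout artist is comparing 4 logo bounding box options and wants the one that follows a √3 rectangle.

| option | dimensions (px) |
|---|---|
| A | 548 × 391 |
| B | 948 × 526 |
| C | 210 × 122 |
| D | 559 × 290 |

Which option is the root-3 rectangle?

Target root-3 ≈ 1.732.
A: 1.402 (Δ0.330)  B: 1.802 (Δ0.070)  C: 1.721 (Δ0.011)  D: 1.928 (Δ0.196)

C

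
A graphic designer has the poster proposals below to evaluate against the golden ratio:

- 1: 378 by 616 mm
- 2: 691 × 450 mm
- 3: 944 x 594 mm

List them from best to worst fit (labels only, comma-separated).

Ratios: 1 = 616 / 378 ≈ 1.630; 2 = 691 / 450 ≈ 1.536; 3 = 944 / 594 ≈ 1.589.
|Δ from 1.618|: 1 0.012; 2 0.082; 3 0.029.

1, 3, 2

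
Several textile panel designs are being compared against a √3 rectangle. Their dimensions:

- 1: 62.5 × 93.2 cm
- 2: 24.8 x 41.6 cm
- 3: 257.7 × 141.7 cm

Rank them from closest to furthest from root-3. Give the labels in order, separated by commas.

2, 3, 1

1: 93.2/62.5 ≈ 1.491 → |1.491 − 1.732| = 0.241
2: 41.6/24.8 ≈ 1.677 → |1.677 − 1.732| = 0.055
3: 257.7/141.7 ≈ 1.819 → |1.819 − 1.732| = 0.087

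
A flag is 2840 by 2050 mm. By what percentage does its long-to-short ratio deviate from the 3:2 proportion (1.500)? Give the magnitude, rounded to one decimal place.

7.6%

Ratio = 2840 / 2050 ≈ 1.3854.
Ideal 3:2 = 1.5000. |1.3854 − 1.5000| / 1.5000 ≈ 7.64% → 7.6%.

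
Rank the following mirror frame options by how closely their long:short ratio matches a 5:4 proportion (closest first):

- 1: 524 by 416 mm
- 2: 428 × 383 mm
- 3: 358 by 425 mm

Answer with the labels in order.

1: 524/416 ≈ 1.260 → |1.260 − 1.250| = 0.010
2: 428/383 ≈ 1.117 → |1.117 − 1.250| = 0.133
3: 425/358 ≈ 1.187 → |1.187 − 1.250| = 0.063

1, 3, 2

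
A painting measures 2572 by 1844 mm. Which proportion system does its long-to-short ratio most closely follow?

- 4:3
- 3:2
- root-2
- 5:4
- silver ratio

2572/1844 ≈ 1.395. Nearest candidates are root-2 (1.414, off by 0.019) and 4:3 (1.333, off by 0.062).

root-2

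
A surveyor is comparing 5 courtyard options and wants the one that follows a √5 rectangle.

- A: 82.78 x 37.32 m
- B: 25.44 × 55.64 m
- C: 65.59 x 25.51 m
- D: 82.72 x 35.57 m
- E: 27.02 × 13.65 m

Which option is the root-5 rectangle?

Target root-5 ≈ 2.236.
A: 2.218 (Δ0.018)  B: 2.187 (Δ0.049)  C: 2.571 (Δ0.335)  D: 2.326 (Δ0.090)  E: 1.979 (Δ0.257)

A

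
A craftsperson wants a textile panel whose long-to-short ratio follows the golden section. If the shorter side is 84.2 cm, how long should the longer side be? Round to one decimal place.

136.2 cm

golden ratio ≈ 1.61803.
Longer side = 84.2 × 1.61803 ≈ 136.238 → 136.2 cm.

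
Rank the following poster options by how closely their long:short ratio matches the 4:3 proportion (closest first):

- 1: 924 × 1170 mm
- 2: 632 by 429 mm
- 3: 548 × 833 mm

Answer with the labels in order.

1: 1170/924 ≈ 1.266 → |1.266 − 1.333| = 0.067
2: 632/429 ≈ 1.473 → |1.473 − 1.333| = 0.140
3: 833/548 ≈ 1.520 → |1.520 − 1.333| = 0.187

1, 2, 3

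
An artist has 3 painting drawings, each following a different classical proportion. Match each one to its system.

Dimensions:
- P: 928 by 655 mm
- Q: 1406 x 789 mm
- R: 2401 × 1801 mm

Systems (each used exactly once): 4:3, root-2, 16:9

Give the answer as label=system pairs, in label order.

Ratios: P ≈ 1.417; Q ≈ 1.782; R ≈ 1.333.
Targets: 4:3 ≈ 1.333; root-2 ≈ 1.414; 16:9 ≈ 1.778.

P=root-2, Q=16:9, R=4:3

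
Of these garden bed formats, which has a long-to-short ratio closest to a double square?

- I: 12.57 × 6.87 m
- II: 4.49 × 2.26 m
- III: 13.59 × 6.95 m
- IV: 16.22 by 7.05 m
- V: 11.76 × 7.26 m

Ratios (long/short): I ≈ 1.830; II ≈ 1.987; III ≈ 1.955; IV ≈ 2.301; V ≈ 1.620.
2:1 ≈ 2.000; option II is nearest (Δ 0.013).

II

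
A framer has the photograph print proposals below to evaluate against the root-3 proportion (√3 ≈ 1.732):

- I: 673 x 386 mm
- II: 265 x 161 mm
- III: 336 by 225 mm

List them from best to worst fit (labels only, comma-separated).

I, II, III

Ratios: I = 673 / 386 ≈ 1.744; II = 265 / 161 ≈ 1.646; III = 336 / 225 ≈ 1.493.
|Δ from 1.732|: I 0.012; II 0.086; III 0.239.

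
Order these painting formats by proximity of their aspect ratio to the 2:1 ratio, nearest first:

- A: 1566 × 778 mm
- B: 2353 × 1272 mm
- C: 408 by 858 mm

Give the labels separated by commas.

A: 1566/778 ≈ 2.013 → |2.013 − 2.000| = 0.013
B: 2353/1272 ≈ 1.850 → |1.850 − 2.000| = 0.150
C: 858/408 ≈ 2.103 → |2.103 − 2.000| = 0.103

A, C, B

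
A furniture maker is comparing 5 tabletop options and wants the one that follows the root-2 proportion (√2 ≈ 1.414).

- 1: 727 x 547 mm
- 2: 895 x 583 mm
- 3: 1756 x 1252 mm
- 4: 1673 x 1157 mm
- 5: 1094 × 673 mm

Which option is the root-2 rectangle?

Target root-2 ≈ 1.414.
1: 1.329 (Δ0.085)  2: 1.535 (Δ0.121)  3: 1.403 (Δ0.011)  4: 1.446 (Δ0.032)  5: 1.626 (Δ0.212)

3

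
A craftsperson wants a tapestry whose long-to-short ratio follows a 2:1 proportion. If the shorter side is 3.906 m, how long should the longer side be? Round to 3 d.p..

7.812 m

2:1 = 2.00000.
Longer side = 3.906 × 2.00000 ≈ 7.81200 → 7.812 m.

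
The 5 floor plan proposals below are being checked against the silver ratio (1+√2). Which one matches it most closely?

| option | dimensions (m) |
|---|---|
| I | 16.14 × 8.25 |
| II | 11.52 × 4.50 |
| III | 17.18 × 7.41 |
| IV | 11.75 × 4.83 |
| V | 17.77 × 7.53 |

Target silver ratio ≈ 2.414.
I: 1.956 (Δ0.458)  II: 2.560 (Δ0.146)  III: 2.318 (Δ0.096)  IV: 2.433 (Δ0.019)  V: 2.360 (Δ0.054)

IV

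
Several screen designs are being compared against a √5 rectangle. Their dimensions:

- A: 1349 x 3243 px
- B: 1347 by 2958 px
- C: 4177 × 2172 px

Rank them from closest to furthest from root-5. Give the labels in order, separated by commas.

A: 3243/1349 ≈ 2.404 → |2.404 − 2.236| = 0.168
B: 2958/1347 ≈ 2.196 → |2.196 − 2.236| = 0.040
C: 4177/2172 ≈ 1.923 → |1.923 − 2.236| = 0.313

B, A, C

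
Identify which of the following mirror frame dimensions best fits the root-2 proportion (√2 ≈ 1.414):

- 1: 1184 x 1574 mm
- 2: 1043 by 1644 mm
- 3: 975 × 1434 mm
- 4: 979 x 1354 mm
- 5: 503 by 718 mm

5

Ratios (long/short): 1 ≈ 1.329; 2 ≈ 1.576; 3 ≈ 1.471; 4 ≈ 1.383; 5 ≈ 1.427.
root-2 ≈ 1.414; option 5 is nearest (Δ 0.013).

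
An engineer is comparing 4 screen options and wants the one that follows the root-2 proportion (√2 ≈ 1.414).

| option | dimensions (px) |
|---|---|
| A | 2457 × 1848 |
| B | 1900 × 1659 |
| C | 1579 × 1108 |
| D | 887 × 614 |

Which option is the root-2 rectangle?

Ratios (long/short): A ≈ 1.330; B ≈ 1.145; C ≈ 1.425; D ≈ 1.445.
root-2 ≈ 1.414; option C is nearest (Δ 0.011).

C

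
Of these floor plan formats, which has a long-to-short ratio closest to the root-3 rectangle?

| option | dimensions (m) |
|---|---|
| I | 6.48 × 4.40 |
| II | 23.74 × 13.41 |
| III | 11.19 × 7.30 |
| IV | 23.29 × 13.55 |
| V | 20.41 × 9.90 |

IV

Ratios (long/short): I ≈ 1.473; II ≈ 1.770; III ≈ 1.533; IV ≈ 1.719; V ≈ 2.062.
root-3 ≈ 1.732; option IV is nearest (Δ 0.013).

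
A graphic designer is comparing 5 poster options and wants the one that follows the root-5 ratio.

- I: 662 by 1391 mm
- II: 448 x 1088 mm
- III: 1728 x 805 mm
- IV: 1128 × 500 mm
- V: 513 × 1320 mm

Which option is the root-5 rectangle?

IV

Ratios (long/short): I ≈ 2.101; II ≈ 2.429; III ≈ 2.147; IV ≈ 2.256; V ≈ 2.573.
root-5 ≈ 2.236; option IV is nearest (Δ 0.020).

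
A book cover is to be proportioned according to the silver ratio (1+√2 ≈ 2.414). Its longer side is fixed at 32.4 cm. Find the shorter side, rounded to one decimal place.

silver ratio ≈ 2.41421.
Shorter side = 32.4 ÷ 2.41421 ≈ 13.421 → 13.4 cm.

13.4 cm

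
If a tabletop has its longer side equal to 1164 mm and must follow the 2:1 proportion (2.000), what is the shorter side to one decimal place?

2:1 = 2.00000.
Shorter side = 1164 ÷ 2.00000 ≈ 582.000 → 582.0 mm.

582.0 mm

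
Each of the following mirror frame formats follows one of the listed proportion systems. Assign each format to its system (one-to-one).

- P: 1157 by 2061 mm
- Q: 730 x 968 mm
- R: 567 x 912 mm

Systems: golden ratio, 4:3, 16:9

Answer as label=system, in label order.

Ratios: P ≈ 1.781; Q ≈ 1.326; R ≈ 1.608.
Targets: golden ratio ≈ 1.618; 4:3 ≈ 1.333; 16:9 ≈ 1.778.

P=16:9, Q=4:3, R=golden ratio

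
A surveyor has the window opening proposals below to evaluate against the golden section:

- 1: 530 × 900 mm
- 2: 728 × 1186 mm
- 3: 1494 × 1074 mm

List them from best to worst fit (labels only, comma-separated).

2, 1, 3

Ratios: 1 = 900 / 530 ≈ 1.698; 2 = 1186 / 728 ≈ 1.629; 3 = 1494 / 1074 ≈ 1.391.
|Δ from 1.618|: 1 0.080; 2 0.011; 3 0.227.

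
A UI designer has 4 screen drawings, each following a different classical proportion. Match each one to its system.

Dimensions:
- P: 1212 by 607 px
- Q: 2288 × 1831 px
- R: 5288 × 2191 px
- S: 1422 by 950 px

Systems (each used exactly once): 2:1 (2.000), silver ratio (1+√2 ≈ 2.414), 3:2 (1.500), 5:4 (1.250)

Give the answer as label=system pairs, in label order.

P=2:1, Q=5:4, R=silver ratio, S=3:2

Ratios: P ≈ 1.997; Q ≈ 1.250; R ≈ 2.414; S ≈ 1.497.
Targets: 2:1 ≈ 2.000; silver ratio ≈ 2.414; 3:2 ≈ 1.500; 5:4 ≈ 1.250.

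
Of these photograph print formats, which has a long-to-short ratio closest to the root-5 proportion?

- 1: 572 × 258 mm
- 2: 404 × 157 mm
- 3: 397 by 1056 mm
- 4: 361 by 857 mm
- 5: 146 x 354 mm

1

Ratios (long/short): 1 ≈ 2.217; 2 ≈ 2.573; 3 ≈ 2.660; 4 ≈ 2.374; 5 ≈ 2.425.
root-5 ≈ 2.236; option 1 is nearest (Δ 0.019).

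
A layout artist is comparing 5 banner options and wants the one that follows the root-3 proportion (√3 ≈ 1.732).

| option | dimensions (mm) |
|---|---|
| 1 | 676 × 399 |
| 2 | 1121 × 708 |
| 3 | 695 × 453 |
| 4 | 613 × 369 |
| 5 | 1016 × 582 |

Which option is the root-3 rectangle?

Ratios (long/short): 1 ≈ 1.694; 2 ≈ 1.583; 3 ≈ 1.534; 4 ≈ 1.661; 5 ≈ 1.746.
root-3 ≈ 1.732; option 5 is nearest (Δ 0.014).

5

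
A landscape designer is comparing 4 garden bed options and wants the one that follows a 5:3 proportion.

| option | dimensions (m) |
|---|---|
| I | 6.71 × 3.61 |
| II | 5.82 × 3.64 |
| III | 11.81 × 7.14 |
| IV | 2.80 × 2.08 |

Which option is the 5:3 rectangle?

III

Ratios (long/short): I ≈ 1.859; II ≈ 1.599; III ≈ 1.654; IV ≈ 1.346.
5:3 ≈ 1.667; option III is nearest (Δ 0.013).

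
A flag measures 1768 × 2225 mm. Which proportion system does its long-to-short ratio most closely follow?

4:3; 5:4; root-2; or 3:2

5:4

2225/1768 ≈ 1.258. Nearest candidates are 5:4 (1.250, off by 0.008) and 4:3 (1.333, off by 0.075).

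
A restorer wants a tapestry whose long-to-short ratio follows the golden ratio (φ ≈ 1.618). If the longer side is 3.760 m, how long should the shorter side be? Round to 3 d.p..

2.324 m

golden ratio ≈ 1.61803.
Shorter side = 3.760 ÷ 1.61803 ≈ 2.32381 → 2.324 m.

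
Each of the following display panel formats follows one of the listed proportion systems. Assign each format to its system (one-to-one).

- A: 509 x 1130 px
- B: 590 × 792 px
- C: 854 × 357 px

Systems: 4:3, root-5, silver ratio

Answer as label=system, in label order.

A = 1130/509 ≈ 2.220 → root-5 (2.236)
B = 792/590 ≈ 1.342 → 4:3 (1.333)
C = 854/357 ≈ 2.392 → silver ratio (2.414)

A=root-5, B=4:3, C=silver ratio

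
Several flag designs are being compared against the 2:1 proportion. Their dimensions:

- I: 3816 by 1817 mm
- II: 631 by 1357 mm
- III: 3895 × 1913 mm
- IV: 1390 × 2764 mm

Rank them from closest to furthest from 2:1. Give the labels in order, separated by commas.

IV, III, I, II

Ratios: I = 3816 / 1817 ≈ 2.100; II = 1357 / 631 ≈ 2.151; III = 3895 / 1913 ≈ 2.036; IV = 2764 / 1390 ≈ 1.988.
|Δ from 2.000|: I 0.100; II 0.151; III 0.036; IV 0.012.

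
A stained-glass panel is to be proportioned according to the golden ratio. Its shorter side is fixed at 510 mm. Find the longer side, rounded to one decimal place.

825.2 mm

golden ratio ≈ 1.61803.
Longer side = 510 × 1.61803 ≈ 825.195 → 825.2 mm.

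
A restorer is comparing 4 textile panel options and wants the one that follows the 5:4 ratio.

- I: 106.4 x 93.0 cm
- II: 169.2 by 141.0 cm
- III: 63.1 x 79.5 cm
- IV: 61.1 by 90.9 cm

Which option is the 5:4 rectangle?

III

Ratios (long/short): I ≈ 1.144; II ≈ 1.200; III ≈ 1.260; IV ≈ 1.488.
5:4 ≈ 1.250; option III is nearest (Δ 0.010).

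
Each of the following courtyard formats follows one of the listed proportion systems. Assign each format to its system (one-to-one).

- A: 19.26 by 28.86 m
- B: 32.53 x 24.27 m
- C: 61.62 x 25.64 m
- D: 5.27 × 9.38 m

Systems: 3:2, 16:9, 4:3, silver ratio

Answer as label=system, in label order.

Ratios: A ≈ 1.498; B ≈ 1.340; C ≈ 2.403; D ≈ 1.780.
Targets: 3:2 ≈ 1.500; 16:9 ≈ 1.778; 4:3 ≈ 1.333; silver ratio ≈ 2.414.

A=3:2, B=4:3, C=silver ratio, D=16:9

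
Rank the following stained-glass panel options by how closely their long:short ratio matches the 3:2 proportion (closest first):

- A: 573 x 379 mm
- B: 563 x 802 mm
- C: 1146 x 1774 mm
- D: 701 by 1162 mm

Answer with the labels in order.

A, C, B, D

Ratios: A = 573 / 379 ≈ 1.512; B = 802 / 563 ≈ 1.425; C = 1774 / 1146 ≈ 1.548; D = 1162 / 701 ≈ 1.658.
|Δ from 1.500|: A 0.012; B 0.075; C 0.048; D 0.158.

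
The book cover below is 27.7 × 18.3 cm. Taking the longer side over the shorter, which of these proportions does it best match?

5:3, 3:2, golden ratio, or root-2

3:2

27.7/18.3 ≈ 1.514. Nearest candidates are 3:2 (1.500, off by 0.014) and root-2 (1.414, off by 0.100).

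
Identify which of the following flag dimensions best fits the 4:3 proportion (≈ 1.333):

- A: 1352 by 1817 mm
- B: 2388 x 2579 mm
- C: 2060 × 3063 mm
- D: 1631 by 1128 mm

Ratios (long/short): A ≈ 1.344; B ≈ 1.080; C ≈ 1.487; D ≈ 1.446.
4:3 ≈ 1.333; option A is nearest (Δ 0.011).

A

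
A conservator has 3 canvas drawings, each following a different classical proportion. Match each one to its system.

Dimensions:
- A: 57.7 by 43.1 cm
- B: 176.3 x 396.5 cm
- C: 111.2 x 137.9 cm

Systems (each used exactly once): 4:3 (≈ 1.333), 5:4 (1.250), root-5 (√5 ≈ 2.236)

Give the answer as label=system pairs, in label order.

A=4:3, B=root-5, C=5:4

A = 57.7/43.1 ≈ 1.339 → 4:3 (1.333)
B = 396.5/176.3 ≈ 2.249 → root-5 (2.236)
C = 137.9/111.2 ≈ 1.240 → 5:4 (1.250)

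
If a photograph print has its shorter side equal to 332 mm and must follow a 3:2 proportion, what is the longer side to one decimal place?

3:2 = 1.50000.
Longer side = 332 × 1.50000 ≈ 498.000 → 498.0 mm.

498.0 mm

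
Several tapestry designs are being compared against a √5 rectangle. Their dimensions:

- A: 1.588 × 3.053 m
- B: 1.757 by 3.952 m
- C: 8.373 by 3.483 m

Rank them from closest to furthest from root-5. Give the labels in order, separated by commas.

B, C, A

A: 3.053/1.588 ≈ 1.923 → |1.923 − 2.236| = 0.313
B: 3.952/1.757 ≈ 2.249 → |2.249 − 2.236| = 0.013
C: 8.373/3.483 ≈ 2.404 → |2.404 − 2.236| = 0.168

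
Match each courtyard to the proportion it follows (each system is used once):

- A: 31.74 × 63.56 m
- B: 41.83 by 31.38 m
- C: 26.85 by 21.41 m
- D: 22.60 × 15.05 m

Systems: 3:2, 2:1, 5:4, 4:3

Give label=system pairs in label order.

A=2:1, B=4:3, C=5:4, D=3:2

A = 63.56/31.74 ≈ 2.003 → 2:1 (2.000)
B = 41.83/31.38 ≈ 1.333 → 4:3 (1.333)
C = 26.85/21.41 ≈ 1.254 → 5:4 (1.250)
D = 22.60/15.05 ≈ 1.502 → 3:2 (1.500)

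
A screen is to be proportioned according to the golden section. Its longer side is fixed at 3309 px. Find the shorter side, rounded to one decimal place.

golden ratio ≈ 1.61803.
Shorter side = 3309 ÷ 1.61803 ≈ 2045.080 → 2045.1 px.

2045.1 px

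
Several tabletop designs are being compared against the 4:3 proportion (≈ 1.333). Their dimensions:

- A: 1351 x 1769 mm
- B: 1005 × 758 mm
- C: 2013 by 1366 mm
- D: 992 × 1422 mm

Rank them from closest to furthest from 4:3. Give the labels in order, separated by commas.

A: 1769/1351 ≈ 1.309 → |1.309 − 1.333| = 0.024
B: 1005/758 ≈ 1.326 → |1.326 − 1.333| = 0.007
C: 2013/1366 ≈ 1.474 → |1.474 − 1.333| = 0.141
D: 1422/992 ≈ 1.433 → |1.433 − 1.333| = 0.100

B, A, D, C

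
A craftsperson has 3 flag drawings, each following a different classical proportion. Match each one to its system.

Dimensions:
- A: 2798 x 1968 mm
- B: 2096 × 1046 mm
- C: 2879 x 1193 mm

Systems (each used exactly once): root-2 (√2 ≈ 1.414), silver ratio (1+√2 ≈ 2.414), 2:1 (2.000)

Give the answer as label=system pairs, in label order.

A=root-2, B=2:1, C=silver ratio

A = 2798/1968 ≈ 1.422 → root-2 (1.414)
B = 2096/1046 ≈ 2.004 → 2:1 (2.000)
C = 2879/1193 ≈ 2.413 → silver ratio (2.414)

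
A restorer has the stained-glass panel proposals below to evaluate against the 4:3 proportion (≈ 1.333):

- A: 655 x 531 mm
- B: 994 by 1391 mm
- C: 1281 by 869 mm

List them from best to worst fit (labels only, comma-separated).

B, A, C

A: 655/531 ≈ 1.234 → |1.234 − 1.333| = 0.099
B: 1391/994 ≈ 1.399 → |1.399 − 1.333| = 0.066
C: 1281/869 ≈ 1.474 → |1.474 − 1.333| = 0.141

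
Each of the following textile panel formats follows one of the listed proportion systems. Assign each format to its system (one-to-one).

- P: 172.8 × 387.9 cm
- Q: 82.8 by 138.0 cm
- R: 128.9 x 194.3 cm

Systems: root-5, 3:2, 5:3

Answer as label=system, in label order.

P=root-5, Q=5:3, R=3:2

P = 387.9/172.8 ≈ 2.245 → root-5 (2.236)
Q = 138.0/82.8 ≈ 1.667 → 5:3 (1.667)
R = 194.3/128.9 ≈ 1.507 → 3:2 (1.500)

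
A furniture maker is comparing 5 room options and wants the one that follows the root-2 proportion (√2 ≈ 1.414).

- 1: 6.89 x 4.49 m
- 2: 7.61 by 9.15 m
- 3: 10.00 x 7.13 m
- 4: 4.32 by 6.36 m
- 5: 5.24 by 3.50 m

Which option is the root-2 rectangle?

3

Target root-2 ≈ 1.414.
1: 1.535 (Δ0.121)  2: 1.202 (Δ0.212)  3: 1.403 (Δ0.011)  4: 1.472 (Δ0.058)  5: 1.497 (Δ0.083)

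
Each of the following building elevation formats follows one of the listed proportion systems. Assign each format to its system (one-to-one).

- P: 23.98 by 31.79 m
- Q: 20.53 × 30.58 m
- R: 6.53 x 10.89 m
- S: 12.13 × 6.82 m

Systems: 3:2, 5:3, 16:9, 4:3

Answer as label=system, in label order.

P=4:3, Q=3:2, R=5:3, S=16:9

P = 31.79/23.98 ≈ 1.326 → 4:3 (1.333)
Q = 30.58/20.53 ≈ 1.490 → 3:2 (1.500)
R = 10.89/6.53 ≈ 1.668 → 5:3 (1.667)
S = 12.13/6.82 ≈ 1.779 → 16:9 (1.778)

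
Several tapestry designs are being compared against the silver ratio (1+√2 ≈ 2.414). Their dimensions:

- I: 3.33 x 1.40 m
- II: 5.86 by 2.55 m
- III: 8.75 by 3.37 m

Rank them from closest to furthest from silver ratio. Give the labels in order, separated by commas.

I, II, III

Ratios: I = 3.33 / 1.40 ≈ 2.379; II = 5.86 / 2.55 ≈ 2.298; III = 8.75 / 3.37 ≈ 2.596.
|Δ from 2.414|: I 0.035; II 0.116; III 0.182.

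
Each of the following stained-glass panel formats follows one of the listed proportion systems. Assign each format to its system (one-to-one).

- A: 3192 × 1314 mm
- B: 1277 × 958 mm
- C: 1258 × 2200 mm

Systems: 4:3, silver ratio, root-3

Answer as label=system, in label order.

A=silver ratio, B=4:3, C=root-3

Ratios: A ≈ 2.429; B ≈ 1.333; C ≈ 1.749.
Targets: 4:3 ≈ 1.333; silver ratio ≈ 2.414; root-3 ≈ 1.732.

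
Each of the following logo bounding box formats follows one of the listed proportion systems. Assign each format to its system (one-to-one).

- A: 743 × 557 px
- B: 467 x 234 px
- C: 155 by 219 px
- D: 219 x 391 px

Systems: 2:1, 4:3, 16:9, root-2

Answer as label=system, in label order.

A = 743/557 ≈ 1.334 → 4:3 (1.333)
B = 467/234 ≈ 1.996 → 2:1 (2.000)
C = 219/155 ≈ 1.413 → root-2 (1.414)
D = 391/219 ≈ 1.785 → 16:9 (1.778)

A=4:3, B=2:1, C=root-2, D=16:9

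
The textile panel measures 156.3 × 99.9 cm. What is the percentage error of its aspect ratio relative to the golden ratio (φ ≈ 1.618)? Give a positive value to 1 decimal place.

3.3%

Ratio = 156.3 / 99.9 ≈ 1.5646.
Ideal golden ratio ≈ 1.6180. |1.5646 − 1.6180| / 1.6180 ≈ 3.30% → 3.3%.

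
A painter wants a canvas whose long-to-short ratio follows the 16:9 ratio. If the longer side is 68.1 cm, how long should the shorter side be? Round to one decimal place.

38.3 cm

16:9 ≈ 1.77778.
Shorter side = 68.1 ÷ 1.77778 ≈ 38.306 → 38.3 cm.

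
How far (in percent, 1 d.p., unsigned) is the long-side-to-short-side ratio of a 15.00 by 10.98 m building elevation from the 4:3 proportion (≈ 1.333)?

2.5%

Ratio = 15.00 / 10.98 ≈ 1.3661.
Ideal 4:3 ≈ 1.3333. |1.3661 − 1.3333| / 1.3333 ≈ 2.46% → 2.5%.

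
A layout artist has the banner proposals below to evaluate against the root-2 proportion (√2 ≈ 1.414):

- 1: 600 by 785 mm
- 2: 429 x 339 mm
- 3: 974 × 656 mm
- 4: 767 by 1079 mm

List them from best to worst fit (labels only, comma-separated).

4, 3, 1, 2

1: 785/600 ≈ 1.308 → |1.308 − 1.414| = 0.106
2: 429/339 ≈ 1.265 → |1.265 − 1.414| = 0.149
3: 974/656 ≈ 1.485 → |1.485 − 1.414| = 0.071
4: 1079/767 ≈ 1.407 → |1.407 − 1.414| = 0.007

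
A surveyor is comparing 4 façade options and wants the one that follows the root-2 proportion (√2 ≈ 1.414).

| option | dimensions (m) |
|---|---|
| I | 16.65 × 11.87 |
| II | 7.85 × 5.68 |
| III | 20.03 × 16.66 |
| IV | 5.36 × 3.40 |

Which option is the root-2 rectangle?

Ratios (long/short): I ≈ 1.403; II ≈ 1.382; III ≈ 1.202; IV ≈ 1.576.
root-2 ≈ 1.414; option I is nearest (Δ 0.011).

I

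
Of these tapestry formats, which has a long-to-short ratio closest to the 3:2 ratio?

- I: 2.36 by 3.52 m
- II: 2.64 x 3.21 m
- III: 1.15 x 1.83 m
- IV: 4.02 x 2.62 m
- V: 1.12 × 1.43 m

Ratios (long/short): I ≈ 1.492; II ≈ 1.216; III ≈ 1.591; IV ≈ 1.534; V ≈ 1.277.
3:2 ≈ 1.500; option I is nearest (Δ 0.008).

I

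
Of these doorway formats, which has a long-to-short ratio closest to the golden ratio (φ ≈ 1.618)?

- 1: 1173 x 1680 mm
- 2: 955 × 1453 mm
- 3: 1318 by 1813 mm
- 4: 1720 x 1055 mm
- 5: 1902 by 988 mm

4

Target golden ratio ≈ 1.618.
1: 1.432 (Δ0.186)  2: 1.521 (Δ0.097)  3: 1.376 (Δ0.242)  4: 1.630 (Δ0.012)  5: 1.925 (Δ0.307)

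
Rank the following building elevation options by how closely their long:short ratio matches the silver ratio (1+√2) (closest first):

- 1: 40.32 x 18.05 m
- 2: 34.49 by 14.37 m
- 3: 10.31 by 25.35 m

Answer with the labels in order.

Ratios: 1 = 40.32 / 18.05 ≈ 2.234; 2 = 34.49 / 14.37 ≈ 2.400; 3 = 25.35 / 10.31 ≈ 2.459.
|Δ from 2.414|: 1 0.180; 2 0.014; 3 0.045.

2, 3, 1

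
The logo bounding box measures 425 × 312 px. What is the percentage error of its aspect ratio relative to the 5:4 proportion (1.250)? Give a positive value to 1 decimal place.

Ratio = 425 / 312 ≈ 1.3622.
Ideal 5:4 = 1.2500. |1.3622 − 1.2500| / 1.2500 ≈ 8.98% → 9.0%.

9.0%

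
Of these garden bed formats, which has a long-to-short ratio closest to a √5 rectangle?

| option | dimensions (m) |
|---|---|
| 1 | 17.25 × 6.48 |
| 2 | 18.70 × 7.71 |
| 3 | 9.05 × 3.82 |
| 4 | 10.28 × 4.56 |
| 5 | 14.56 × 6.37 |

Target root-5 ≈ 2.236.
1: 2.662 (Δ0.426)  2: 2.425 (Δ0.189)  3: 2.369 (Δ0.133)  4: 2.254 (Δ0.018)  5: 2.286 (Δ0.050)

4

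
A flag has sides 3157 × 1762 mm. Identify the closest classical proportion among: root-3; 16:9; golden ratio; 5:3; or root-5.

16:9

Ratio = 3157 / 1762 ≈ 1.792.
Distances: root-3 1.732 (Δ 0.060); 16:9 1.778 (Δ 0.014); golden ratio 1.618 (Δ 0.174); 5:3 1.667 (Δ 0.125); root-5 2.236 (Δ 0.444).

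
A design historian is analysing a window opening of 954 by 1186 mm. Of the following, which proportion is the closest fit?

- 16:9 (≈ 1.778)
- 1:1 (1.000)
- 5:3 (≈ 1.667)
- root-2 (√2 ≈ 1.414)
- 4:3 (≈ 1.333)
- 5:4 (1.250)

Ratio = 1186 / 954 ≈ 1.243.
Distances: 16:9 1.778 (Δ 0.535); 1:1 1.000 (Δ 0.243); 5:3 1.667 (Δ 0.424); root-2 1.414 (Δ 0.171); 4:3 1.333 (Δ 0.090); 5:4 1.250 (Δ 0.007).

5:4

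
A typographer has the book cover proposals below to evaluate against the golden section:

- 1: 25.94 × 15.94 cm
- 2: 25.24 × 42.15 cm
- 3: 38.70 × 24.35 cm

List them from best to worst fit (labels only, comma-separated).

Ratios: 1 = 25.94 / 15.94 ≈ 1.627; 2 = 42.15 / 25.24 ≈ 1.670; 3 = 38.70 / 24.35 ≈ 1.589.
|Δ from 1.618|: 1 0.009; 2 0.052; 3 0.029.

1, 3, 2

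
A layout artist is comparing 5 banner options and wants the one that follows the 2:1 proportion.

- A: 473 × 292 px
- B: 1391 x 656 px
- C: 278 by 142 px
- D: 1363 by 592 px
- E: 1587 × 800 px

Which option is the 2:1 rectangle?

Target 2:1 ≈ 2.000.
A: 1.620 (Δ0.380)  B: 2.120 (Δ0.120)  C: 1.958 (Δ0.042)  D: 2.302 (Δ0.302)  E: 1.984 (Δ0.016)

E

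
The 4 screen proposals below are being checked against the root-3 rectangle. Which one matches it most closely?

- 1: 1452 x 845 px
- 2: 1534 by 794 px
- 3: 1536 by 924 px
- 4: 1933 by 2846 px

Ratios (long/short): 1 ≈ 1.718; 2 ≈ 1.932; 3 ≈ 1.662; 4 ≈ 1.472.
root-3 ≈ 1.732; option 1 is nearest (Δ 0.014).

1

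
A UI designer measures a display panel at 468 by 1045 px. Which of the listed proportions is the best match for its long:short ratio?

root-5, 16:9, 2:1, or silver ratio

root-5

1045/468 ≈ 2.233. Nearest candidates are root-5 (2.236, off by 0.003) and silver ratio (2.414, off by 0.181).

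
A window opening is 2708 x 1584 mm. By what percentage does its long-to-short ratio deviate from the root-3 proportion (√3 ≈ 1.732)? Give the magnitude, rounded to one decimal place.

1.3%

Ratio = 2708 / 1584 ≈ 1.7096.
Ideal root-3 ≈ 1.7321. |1.7096 − 1.7321| / 1.7321 ≈ 1.30% → 1.3%.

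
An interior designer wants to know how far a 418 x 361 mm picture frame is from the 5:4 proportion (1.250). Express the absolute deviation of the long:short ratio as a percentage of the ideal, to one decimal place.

Ratio = 418 / 361 ≈ 1.1579.
Ideal 5:4 = 1.2500. |1.1579 − 1.2500| / 1.2500 ≈ 7.37% → 7.4%.

7.4%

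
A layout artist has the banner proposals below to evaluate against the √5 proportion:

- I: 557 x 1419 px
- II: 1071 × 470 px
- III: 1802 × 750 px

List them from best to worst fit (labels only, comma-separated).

Ratios: I = 1419 / 557 ≈ 2.548; II = 1071 / 470 ≈ 2.279; III = 1802 / 750 ≈ 2.403.
|Δ from 2.236|: I 0.312; II 0.043; III 0.167.

II, III, I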